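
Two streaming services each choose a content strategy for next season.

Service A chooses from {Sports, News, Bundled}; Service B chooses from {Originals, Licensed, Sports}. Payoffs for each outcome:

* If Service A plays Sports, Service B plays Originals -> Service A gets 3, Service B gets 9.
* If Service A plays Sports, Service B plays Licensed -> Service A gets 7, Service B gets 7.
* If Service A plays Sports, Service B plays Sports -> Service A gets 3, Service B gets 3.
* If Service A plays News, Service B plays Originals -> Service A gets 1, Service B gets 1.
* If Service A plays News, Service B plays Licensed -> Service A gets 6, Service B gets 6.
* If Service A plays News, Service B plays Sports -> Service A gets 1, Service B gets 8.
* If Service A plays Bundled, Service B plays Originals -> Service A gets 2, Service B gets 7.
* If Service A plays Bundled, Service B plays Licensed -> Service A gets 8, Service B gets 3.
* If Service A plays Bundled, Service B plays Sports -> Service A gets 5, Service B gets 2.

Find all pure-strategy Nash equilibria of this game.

Service A against Originals: payoffs 3, 1, 2 → best response Sports.
Service A against Licensed: payoffs 7, 6, 8 → best response Bundled.
Service A against Sports: payoffs 3, 1, 5 → best response Bundled.
Service B against Sports: payoffs 9, 7, 3 → best response Originals.
Service B against News: payoffs 1, 6, 8 → best response Sports.
Service B against Bundled: payoffs 7, 3, 2 → best response Originals.
Mutual best responses: (Sports, Originals).

Pure NE: (Sports, Originals)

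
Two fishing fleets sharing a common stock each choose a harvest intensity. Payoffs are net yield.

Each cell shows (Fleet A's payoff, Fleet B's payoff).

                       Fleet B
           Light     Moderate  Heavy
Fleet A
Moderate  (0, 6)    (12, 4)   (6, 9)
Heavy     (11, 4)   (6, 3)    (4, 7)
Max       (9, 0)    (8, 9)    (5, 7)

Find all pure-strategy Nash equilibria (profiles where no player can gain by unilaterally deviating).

The unique pure-strategy Nash equilibrium is (Moderate, Heavy).

Mark each player's best response to every combination of opponents' strategies; a profile where every player is best-responding is a pure Nash equilibrium.
Fleet A against Light: payoffs 0, 11, 9 → best response Heavy.
Fleet A against Moderate: payoffs 12, 6, 8 → best response Moderate.
Fleet A against Heavy: payoffs 6, 4, 5 → best response Moderate.
Fleet B against Moderate: payoffs 6, 4, 9 → best response Heavy.
Fleet B against Heavy: payoffs 4, 3, 7 → best response Heavy.
Fleet B against Max: payoffs 0, 9, 7 → best response Moderate.
Mutual best responses: (Moderate, Heavy).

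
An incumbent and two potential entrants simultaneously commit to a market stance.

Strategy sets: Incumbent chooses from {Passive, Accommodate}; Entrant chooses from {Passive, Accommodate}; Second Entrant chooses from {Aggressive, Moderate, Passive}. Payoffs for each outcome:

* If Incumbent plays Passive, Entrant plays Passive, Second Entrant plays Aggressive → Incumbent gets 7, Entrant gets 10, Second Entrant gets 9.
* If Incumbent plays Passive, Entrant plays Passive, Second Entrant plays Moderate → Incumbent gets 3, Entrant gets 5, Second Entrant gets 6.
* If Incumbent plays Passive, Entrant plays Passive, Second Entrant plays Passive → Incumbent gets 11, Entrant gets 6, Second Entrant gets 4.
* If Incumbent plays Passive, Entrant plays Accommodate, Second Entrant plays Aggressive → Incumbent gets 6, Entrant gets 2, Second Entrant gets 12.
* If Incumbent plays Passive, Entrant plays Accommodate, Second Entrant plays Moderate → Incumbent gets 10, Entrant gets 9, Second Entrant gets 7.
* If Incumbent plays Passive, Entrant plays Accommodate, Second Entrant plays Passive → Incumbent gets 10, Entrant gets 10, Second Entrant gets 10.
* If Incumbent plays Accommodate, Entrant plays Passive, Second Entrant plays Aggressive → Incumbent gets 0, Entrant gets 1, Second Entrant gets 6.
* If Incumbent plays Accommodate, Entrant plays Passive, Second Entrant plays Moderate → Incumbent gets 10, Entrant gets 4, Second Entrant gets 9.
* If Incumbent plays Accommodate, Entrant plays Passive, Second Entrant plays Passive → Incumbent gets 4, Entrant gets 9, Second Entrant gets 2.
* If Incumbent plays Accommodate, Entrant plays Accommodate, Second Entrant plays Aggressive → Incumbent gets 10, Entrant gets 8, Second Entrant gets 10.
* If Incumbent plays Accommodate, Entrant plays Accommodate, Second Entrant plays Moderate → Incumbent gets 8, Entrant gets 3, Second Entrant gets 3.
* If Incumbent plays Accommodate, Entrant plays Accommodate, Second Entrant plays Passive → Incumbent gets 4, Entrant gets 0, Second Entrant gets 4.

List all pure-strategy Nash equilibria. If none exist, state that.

The pure Nash equilibria are (Passive, Passive, Aggressive), (Accommodate, Passive, Moderate), (Accommodate, Accommodate, Aggressive).

Incumbent against (Passive, Aggressive): payoffs 7, 0 → best response Passive.
Incumbent against (Passive, Moderate): payoffs 3, 10 → best response Accommodate.
Incumbent against (Passive, Passive): payoffs 11, 4 → best response Passive.
Incumbent against (Accommodate, Aggressive): payoffs 6, 10 → best response Accommodate.
Incumbent against (Accommodate, Moderate): payoffs 10, 8 → best response Passive.
Incumbent against (Accommodate, Passive): payoffs 10, 4 → best response Passive.
Entrant against (Passive, Aggressive): payoffs 10, 2 → best response Passive.
Entrant against (Passive, Moderate): payoffs 5, 9 → best response Accommodate.
Entrant against (Passive, Passive): payoffs 6, 10 → best response Accommodate.
Entrant against (Accommodate, Aggressive): payoffs 1, 8 → best response Accommodate.
Entrant against (Accommodate, Moderate): payoffs 4, 3 → best response Passive.
Entrant against (Accommodate, Passive): payoffs 9, 0 → best response Passive.
Second Entrant against (Passive, Passive): payoffs 9, 6, 4 → best response Aggressive.
Second Entrant against (Passive, Accommodate): payoffs 12, 7, 10 → best response Aggressive.
Second Entrant against (Accommodate, Passive): payoffs 6, 9, 2 → best response Moderate.
Second Entrant against (Accommodate, Accommodate): payoffs 10, 3, 4 → best response Aggressive.
Mutual best responses: (Passive, Passive, Aggressive); (Accommodate, Passive, Moderate); (Accommodate, Accommodate, Aggressive).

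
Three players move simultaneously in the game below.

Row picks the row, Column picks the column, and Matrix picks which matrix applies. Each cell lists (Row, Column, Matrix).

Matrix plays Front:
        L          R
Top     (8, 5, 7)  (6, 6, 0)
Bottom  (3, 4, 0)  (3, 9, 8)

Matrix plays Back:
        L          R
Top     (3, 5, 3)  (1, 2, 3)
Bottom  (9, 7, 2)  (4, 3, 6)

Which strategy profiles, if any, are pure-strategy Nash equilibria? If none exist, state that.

For each strategy profile, look for a profitable unilateral deviation.
(Top, L, Front): Column can switch to R (5 → 6). Not NE.
(Top, L, Back): Row can switch to Bottom (3 → 9). Not NE.
(Top, R, Front): Matrix can switch to Back (0 → 3). Not NE.
(Top, R, Back): Row can switch to Bottom (1 → 4). Not NE.
(Bottom, L, Front): Row can switch to Top (3 → 8). Not NE.
(Bottom, L, Back): Row gets 9, best alternative 3; Column gets 7, best alternative 3; Matrix gets 2, best alternative 0. No profitable deviation — NE.
(Bottom, R, Front): Row can switch to Top (3 → 6). Not NE.
(Bottom, R, Back): Column can switch to L (3 → 7). Not NE.

The unique pure-strategy Nash equilibrium is (Bottom, L, Back).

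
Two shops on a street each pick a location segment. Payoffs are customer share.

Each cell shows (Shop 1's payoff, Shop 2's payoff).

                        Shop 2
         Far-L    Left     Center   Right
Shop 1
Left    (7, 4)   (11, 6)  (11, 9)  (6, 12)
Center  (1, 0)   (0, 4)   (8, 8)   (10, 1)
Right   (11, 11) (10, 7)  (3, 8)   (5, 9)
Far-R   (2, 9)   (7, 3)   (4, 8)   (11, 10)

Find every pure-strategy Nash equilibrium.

The pure Nash equilibria are (Right, Far-L), (Far-R, Right).

(Left, Far-L): Shop 1 can switch to Right (7 → 11). Not NE.
(Left, Left): Shop 2 can switch to Center (6 → 9). Not NE.
(Left, Center): Shop 2 can switch to Right (9 → 12). Not NE.
(Left, Right): Shop 1 can switch to Center (6 → 10). Not NE.
(Center, Far-L): Shop 1 can switch to Left (1 → 7). Not NE.
(Center, Left): Shop 1 can switch to Left (0 → 11). Not NE.
(Right, Far-L): Shop 1 gets 11, best alternative 7; Shop 2 gets 11, best alternative 9. No profitable deviation — NE.
(Far-R, Right): Shop 1 gets 11, best alternative 10; Shop 2 gets 10, best alternative 9. No profitable deviation — NE.
(The remaining 8 profiles each have a profitable deviation by the same check.)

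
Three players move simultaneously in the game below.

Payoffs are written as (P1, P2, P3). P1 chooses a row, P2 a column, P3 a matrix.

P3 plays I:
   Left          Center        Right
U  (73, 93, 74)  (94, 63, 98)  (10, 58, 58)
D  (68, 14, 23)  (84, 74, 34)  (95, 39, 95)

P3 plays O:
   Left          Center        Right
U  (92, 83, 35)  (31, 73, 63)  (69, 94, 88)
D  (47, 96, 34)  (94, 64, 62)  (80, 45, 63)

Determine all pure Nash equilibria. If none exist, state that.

(U, Left, I)

(U, Left, I): P1 gets 73, best alternative 68; P2 gets 93, best alternative 63; P3 gets 74, best alternative 35. No profitable deviation — NE.
(U, Left, O): P2 can switch to Right (83 → 94). Not NE.
(U, Center, I): P2 can switch to Left (63 → 93). Not NE.
(U, Center, O): P1 can switch to D (31 → 94). Not NE.
(U, Right, I): P1 can switch to D (10 → 95). Not NE.
(U, Right, O): P1 can switch to D (69 → 80). Not NE.
(D, Left, I): P1 can switch to U (68 → 73). Not NE.
(D, Left, O): P1 can switch to U (47 → 92). Not NE.
(D, Center, I): P1 can switch to U (84 → 94). Not NE.
(The remaining 3 profiles each have a profitable deviation by the same check.)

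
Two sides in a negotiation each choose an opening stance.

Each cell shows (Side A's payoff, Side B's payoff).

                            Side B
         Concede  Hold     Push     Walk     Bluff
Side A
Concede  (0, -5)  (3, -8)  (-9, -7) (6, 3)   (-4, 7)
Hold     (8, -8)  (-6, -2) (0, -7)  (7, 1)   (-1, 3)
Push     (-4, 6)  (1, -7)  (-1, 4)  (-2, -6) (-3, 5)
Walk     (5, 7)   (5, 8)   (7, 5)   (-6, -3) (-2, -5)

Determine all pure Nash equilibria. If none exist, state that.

Side A against Concede: payoffs 0, 8, -4, 5 → best response Hold.
Side A against Hold: payoffs 3, -6, 1, 5 → best response Walk.
Side A against Push: payoffs -9, 0, -1, 7 → best response Walk.
Side A against Walk: payoffs 6, 7, -2, -6 → best response Hold.
Side A against Bluff: payoffs -4, -1, -3, -2 → best response Hold.
Side B against Concede: payoffs -5, -8, -7, 3, 7 → best response Bluff.
Side B against Hold: payoffs -8, -2, -7, 1, 3 → best response Bluff.
Side B against Push: payoffs 6, -7, 4, -6, 5 → best response Concede.
Side B against Walk: payoffs 7, 8, 5, -3, -5 → best response Hold.
Mutual best responses: (Hold, Bluff); (Walk, Hold).

The pure Nash equilibria are (Hold, Bluff) and (Walk, Hold).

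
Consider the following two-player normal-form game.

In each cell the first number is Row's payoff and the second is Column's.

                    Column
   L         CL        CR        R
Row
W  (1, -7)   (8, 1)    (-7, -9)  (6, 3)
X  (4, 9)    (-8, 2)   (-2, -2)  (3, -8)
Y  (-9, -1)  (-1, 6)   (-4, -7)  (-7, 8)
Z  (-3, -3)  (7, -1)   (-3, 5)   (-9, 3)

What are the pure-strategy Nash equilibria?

(W, L): Row can switch to X (1 → 4). Not NE.
(W, CL): Column can switch to R (1 → 3). Not NE.
(W, CR): Row can switch to X (-7 → -2). Not NE.
(W, R): Row gets 6, best alternative 3; Column gets 3, best alternative 1. No profitable deviation — NE.
(X, L): Row gets 4, best alternative 1; Column gets 9, best alternative 2. No profitable deviation — NE.
(X, CL): Row can switch to W (-8 → 8). Not NE.
(X, CR): Column can switch to L (-2 → 9). Not NE.
(X, R): Row can switch to W (3 → 6). Not NE.
(Y, L): Row can switch to W (-9 → 1). Not NE.
(Y, CL): Row can switch to W (-1 → 8). Not NE.
(Y, CR): Row can switch to X (-4 → -2). Not NE.
(Y, R): Row can switch to W (-7 → 6). Not NE.
(Z, L): Row can switch to W (-3 → 1). Not NE.
(Z, CL): Row can switch to W (7 → 8). Not NE.
(The remaining 2 profiles each have a profitable deviation by the same check.)

(W, R) and (X, L)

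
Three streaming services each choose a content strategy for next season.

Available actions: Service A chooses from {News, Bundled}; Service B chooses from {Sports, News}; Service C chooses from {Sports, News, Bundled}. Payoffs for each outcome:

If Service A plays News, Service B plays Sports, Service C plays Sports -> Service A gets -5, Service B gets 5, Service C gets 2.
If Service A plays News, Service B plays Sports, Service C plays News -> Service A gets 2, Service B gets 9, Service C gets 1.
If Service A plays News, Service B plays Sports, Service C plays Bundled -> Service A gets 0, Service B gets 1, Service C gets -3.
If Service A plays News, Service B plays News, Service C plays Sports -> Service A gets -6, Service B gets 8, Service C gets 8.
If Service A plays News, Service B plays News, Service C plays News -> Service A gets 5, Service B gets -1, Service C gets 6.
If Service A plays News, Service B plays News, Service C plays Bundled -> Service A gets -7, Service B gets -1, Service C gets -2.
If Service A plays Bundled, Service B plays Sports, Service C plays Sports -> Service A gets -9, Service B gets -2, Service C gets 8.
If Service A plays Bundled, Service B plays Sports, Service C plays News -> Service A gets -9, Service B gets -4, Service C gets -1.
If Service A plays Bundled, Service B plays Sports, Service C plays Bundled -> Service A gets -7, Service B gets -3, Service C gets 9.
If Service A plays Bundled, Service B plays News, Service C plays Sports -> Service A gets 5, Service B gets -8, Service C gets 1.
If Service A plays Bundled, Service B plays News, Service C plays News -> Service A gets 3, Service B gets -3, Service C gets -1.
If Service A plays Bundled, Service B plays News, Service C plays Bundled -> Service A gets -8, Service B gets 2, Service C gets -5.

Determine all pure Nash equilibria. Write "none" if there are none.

For each strategy profile, look for a profitable unilateral deviation.
(News, Sports, Sports): Service B can switch to News (5 → 8). Not NE.
(News, Sports, News): Service C can switch to Sports (1 → 2). Not NE.
(News, Sports, Bundled): Service C can switch to Sports (-3 → 2). Not NE.
(News, News, Sports): Service A can switch to Bundled (-6 → 5). Not NE.
(News, News, News): Service B can switch to Sports (-1 → 9). Not NE.
(News, News, Bundled): Service B can switch to Sports (-1 → 1). Not NE.
(Bundled, Sports, Sports): Service A can switch to News (-9 → -5). Not NE.
(Bundled, Sports, News): Service A can switch to News (-9 → 2). Not NE.
(Bundled, Sports, Bundled): Service A can switch to News (-7 → 0). Not NE.
(Bundled, News, Sports): Service B can switch to Sports (-8 → -2). Not NE.
(The remaining 2 profiles each have a profitable deviation by the same check.)

none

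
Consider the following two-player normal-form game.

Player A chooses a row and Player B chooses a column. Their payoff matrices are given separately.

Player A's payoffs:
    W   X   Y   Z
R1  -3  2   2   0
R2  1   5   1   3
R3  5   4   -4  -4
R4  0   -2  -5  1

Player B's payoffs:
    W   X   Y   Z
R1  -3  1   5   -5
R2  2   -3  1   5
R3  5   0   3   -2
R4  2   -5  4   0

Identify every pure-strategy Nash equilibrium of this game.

Player A against W: payoffs -3, 1, 5, 0 → best response R3.
Player A against X: payoffs 2, 5, 4, -2 → best response R2.
Player A against Y: payoffs 2, 1, -4, -5 → best response R1.
Player A against Z: payoffs 0, 3, -4, 1 → best response R2.
Player B against R1: payoffs -3, 1, 5, -5 → best response Y.
Player B against R2: payoffs 2, -3, 1, 5 → best response Z.
Player B against R3: payoffs 5, 0, 3, -2 → best response W.
Player B against R4: payoffs 2, -5, 4, 0 → best response Y.
Mutual best responses: (R1, Y); (R2, Z); (R3, W).

Pure-strategy Nash equilibria: (R1, Y), (R2, Z), (R3, W)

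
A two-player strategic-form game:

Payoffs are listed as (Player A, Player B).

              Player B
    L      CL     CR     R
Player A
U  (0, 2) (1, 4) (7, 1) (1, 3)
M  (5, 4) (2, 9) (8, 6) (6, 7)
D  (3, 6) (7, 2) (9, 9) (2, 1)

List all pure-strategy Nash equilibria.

Pure NE: (D, CR)

Player A against L: payoffs 0, 5, 3 → best response M.
Player A against CL: payoffs 1, 2, 7 → best response D.
Player A against CR: payoffs 7, 8, 9 → best response D.
Player A against R: payoffs 1, 6, 2 → best response M.
Player B against U: payoffs 2, 4, 1, 3 → best response CL.
Player B against M: payoffs 4, 9, 6, 7 → best response CL.
Player B against D: payoffs 6, 2, 9, 1 → best response CR.
Mutual best responses: (D, CR).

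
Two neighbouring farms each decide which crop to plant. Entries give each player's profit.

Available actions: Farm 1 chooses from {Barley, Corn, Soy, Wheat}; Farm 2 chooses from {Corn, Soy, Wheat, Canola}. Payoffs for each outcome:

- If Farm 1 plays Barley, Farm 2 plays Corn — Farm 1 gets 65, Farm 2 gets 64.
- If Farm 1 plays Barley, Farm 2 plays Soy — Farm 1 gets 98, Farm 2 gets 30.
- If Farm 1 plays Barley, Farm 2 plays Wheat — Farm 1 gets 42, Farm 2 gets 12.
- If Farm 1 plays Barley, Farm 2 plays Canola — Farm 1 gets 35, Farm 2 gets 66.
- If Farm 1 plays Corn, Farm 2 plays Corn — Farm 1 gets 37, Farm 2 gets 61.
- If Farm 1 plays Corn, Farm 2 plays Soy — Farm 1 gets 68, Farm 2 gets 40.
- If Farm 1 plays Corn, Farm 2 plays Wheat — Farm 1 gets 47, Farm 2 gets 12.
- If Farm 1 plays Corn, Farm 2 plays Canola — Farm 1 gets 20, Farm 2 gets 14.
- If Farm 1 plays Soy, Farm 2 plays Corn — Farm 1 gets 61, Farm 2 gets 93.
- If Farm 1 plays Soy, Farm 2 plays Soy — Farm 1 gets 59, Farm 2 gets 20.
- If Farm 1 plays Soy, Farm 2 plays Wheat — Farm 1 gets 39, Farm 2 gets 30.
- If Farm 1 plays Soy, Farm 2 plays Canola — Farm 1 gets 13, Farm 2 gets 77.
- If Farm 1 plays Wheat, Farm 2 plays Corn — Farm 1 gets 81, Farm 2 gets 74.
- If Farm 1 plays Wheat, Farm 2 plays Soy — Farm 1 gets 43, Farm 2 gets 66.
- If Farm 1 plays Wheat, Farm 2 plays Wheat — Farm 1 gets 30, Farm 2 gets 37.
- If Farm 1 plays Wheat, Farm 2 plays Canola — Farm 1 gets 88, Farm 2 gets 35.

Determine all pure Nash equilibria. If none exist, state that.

(Wheat, Corn)

(Barley, Corn): Farm 1 can switch to Wheat (65 → 81). Not NE.
(Barley, Soy): Farm 2 can switch to Corn (30 → 64). Not NE.
(Barley, Wheat): Farm 1 can switch to Corn (42 → 47). Not NE.
(Barley, Canola): Farm 1 can switch to Wheat (35 → 88). Not NE.
(Corn, Corn): Farm 1 can switch to Barley (37 → 65). Not NE.
(Corn, Soy): Farm 1 can switch to Barley (68 → 98). Not NE.
(Wheat, Corn): Farm 1 gets 81, best alternative 65; Farm 2 gets 74, best alternative 66. No profitable deviation — NE.
(The remaining 9 profiles each have a profitable deviation by the same check.)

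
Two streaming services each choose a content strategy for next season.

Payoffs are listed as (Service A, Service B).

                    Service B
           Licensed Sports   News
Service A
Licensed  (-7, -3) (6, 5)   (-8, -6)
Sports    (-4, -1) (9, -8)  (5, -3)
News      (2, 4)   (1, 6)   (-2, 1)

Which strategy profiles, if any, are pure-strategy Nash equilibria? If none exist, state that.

This game has no pure Nash equilibrium.

Service A against Licensed: payoffs -7, -4, 2 → best response News.
Service A against Sports: payoffs 6, 9, 1 → best response Sports.
Service A against News: payoffs -8, 5, -2 → best response Sports.
Service B against Licensed: payoffs -3, 5, -6 → best response Sports.
Service B against Sports: payoffs -1, -8, -3 → best response Licensed.
Service B against News: payoffs 4, 6, 1 → best response Sports.
No profile is a mutual best response for all players.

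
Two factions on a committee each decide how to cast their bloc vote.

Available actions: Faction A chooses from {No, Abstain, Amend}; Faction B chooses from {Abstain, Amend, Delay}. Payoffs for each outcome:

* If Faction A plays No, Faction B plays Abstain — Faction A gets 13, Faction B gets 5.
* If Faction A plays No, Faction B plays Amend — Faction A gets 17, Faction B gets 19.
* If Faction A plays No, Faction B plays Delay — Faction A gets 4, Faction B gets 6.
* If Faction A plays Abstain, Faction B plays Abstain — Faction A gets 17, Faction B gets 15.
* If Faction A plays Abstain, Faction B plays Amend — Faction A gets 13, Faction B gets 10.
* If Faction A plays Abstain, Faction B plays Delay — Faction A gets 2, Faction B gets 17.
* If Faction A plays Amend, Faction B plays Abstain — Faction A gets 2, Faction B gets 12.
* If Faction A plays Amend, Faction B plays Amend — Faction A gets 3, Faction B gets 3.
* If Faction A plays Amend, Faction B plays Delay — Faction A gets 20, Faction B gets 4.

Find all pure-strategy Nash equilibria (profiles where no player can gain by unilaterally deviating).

Pure NE: (No, Amend)

Faction A against Abstain: payoffs 13, 17, 2 → best response Abstain.
Faction A against Amend: payoffs 17, 13, 3 → best response No.
Faction A against Delay: payoffs 4, 2, 20 → best response Amend.
Faction B against No: payoffs 5, 19, 6 → best response Amend.
Faction B against Abstain: payoffs 15, 10, 17 → best response Delay.
Faction B against Amend: payoffs 12, 3, 4 → best response Abstain.
Mutual best responses: (No, Amend).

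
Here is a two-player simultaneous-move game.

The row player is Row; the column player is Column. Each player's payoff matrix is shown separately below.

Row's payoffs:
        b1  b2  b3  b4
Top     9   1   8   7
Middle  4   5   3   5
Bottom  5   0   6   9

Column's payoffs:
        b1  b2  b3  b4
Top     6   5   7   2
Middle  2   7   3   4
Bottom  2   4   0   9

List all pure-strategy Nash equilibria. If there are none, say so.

(Top, b3) and (Middle, b2) and (Bottom, b4)

Row against b1: payoffs 9, 4, 5 → best response Top.
Row against b2: payoffs 1, 5, 0 → best response Middle.
Row against b3: payoffs 8, 3, 6 → best response Top.
Row against b4: payoffs 7, 5, 9 → best response Bottom.
Column against Top: payoffs 6, 5, 7, 2 → best response b3.
Column against Middle: payoffs 2, 7, 3, 4 → best response b2.
Column against Bottom: payoffs 2, 4, 0, 9 → best response b4.
Mutual best responses: (Top, b3); (Middle, b2); (Bottom, b4).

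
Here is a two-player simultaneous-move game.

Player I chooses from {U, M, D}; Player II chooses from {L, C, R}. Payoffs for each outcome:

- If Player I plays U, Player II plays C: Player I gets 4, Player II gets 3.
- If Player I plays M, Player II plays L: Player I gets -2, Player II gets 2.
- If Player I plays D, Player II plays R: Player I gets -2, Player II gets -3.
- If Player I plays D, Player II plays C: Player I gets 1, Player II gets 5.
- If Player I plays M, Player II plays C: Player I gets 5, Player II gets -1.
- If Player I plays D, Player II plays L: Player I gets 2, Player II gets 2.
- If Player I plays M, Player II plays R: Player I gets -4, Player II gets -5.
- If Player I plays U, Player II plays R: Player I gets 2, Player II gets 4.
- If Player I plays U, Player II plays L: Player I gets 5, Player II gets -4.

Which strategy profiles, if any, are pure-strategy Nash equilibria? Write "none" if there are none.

Mark each player's best response to every combination of opponents' strategies; a profile where every player is best-responding is a pure Nash equilibrium.
Player I against L: payoffs 5, -2, 2 → best response U.
Player I against C: payoffs 4, 5, 1 → best response M.
Player I against R: payoffs 2, -4, -2 → best response U.
Player II against U: payoffs -4, 3, 4 → best response R.
Player II against M: payoffs 2, -1, -5 → best response L.
Player II against D: payoffs 2, 5, -3 → best response C.
Mutual best responses: (U, R).

The unique pure-strategy Nash equilibrium is (U, R).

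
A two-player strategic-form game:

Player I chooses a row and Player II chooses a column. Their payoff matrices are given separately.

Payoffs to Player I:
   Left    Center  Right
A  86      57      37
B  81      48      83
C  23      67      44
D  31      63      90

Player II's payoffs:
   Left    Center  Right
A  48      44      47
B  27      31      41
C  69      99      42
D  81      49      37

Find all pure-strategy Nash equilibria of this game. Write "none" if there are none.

Pure-strategy Nash equilibria: (A, Left) and (C, Center)

Player I against Left: payoffs 86, 81, 23, 31 → best response A.
Player I against Center: payoffs 57, 48, 67, 63 → best response C.
Player I against Right: payoffs 37, 83, 44, 90 → best response D.
Player II against A: payoffs 48, 44, 47 → best response Left.
Player II against B: payoffs 27, 31, 41 → best response Right.
Player II against C: payoffs 69, 99, 42 → best response Center.
Player II against D: payoffs 81, 49, 37 → best response Left.
Mutual best responses: (A, Left); (C, Center).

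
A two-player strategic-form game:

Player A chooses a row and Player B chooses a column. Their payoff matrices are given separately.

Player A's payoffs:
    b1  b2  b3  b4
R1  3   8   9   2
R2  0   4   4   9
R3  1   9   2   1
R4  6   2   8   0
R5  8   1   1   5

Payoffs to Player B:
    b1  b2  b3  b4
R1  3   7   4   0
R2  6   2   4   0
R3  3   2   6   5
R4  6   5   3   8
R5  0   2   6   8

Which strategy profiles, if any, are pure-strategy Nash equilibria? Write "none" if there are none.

Check each profile: it is a Nash equilibrium iff no player can strictly gain by switching unilaterally.
(R1, b1): Player A can switch to R4 (3 → 6). Not NE.
(R1, b2): Player A can switch to R3 (8 → 9). Not NE.
(R1, b3): Player B can switch to b2 (4 → 7). Not NE.
(R1, b4): Player A can switch to R2 (2 → 9). Not NE.
(R2, b1): Player A can switch to R1 (0 → 3). Not NE.
(R2, b2): Player A can switch to R1 (4 → 8). Not NE.
(R2, b3): Player A can switch to R1 (4 → 9). Not NE.
(R2, b4): Player B can switch to b1 (0 → 6). Not NE.
(R3, b1): Player A can switch to R1 (1 → 3). Not NE.
(R3, b2): Player B can switch to b1 (2 → 3). Not NE.
(R3, b3): Player A can switch to R1 (2 → 9). Not NE.
(R3, b4): Player A can switch to R1 (1 → 2). Not NE.
(The remaining 8 profiles each have a profitable deviation by the same check.)

none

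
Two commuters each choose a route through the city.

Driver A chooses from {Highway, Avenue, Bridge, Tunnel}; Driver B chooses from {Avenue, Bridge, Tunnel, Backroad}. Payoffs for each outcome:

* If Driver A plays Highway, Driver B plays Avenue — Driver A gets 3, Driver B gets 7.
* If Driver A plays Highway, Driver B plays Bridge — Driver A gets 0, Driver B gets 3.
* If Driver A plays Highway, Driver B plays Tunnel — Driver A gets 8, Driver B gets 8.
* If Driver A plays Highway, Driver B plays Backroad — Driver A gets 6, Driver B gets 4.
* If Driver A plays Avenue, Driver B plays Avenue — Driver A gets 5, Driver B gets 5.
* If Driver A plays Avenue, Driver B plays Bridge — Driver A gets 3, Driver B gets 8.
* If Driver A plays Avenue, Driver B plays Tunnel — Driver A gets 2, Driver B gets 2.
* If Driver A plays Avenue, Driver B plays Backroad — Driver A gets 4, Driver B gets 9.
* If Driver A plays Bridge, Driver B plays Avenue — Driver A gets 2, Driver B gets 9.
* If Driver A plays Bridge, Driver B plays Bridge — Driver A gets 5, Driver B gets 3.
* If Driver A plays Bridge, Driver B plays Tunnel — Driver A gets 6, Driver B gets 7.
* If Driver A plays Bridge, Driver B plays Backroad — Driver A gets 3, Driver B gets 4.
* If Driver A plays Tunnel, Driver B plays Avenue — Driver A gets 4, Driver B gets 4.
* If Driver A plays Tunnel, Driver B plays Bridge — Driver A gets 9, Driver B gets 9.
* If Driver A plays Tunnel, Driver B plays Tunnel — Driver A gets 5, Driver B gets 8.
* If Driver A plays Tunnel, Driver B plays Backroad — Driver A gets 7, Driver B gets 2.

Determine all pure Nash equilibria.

Mark each player's best response to every combination of opponents' strategies; a profile where every player is best-responding is a pure Nash equilibrium.
Driver A against Avenue: payoffs 3, 5, 2, 4 → best response Avenue.
Driver A against Bridge: payoffs 0, 3, 5, 9 → best response Tunnel.
Driver A against Tunnel: payoffs 8, 2, 6, 5 → best response Highway.
Driver A against Backroad: payoffs 6, 4, 3, 7 → best response Tunnel.
Driver B against Highway: payoffs 7, 3, 8, 4 → best response Tunnel.
Driver B against Avenue: payoffs 5, 8, 2, 9 → best response Backroad.
Driver B against Bridge: payoffs 9, 3, 7, 4 → best response Avenue.
Driver B against Tunnel: payoffs 4, 9, 8, 2 → best response Bridge.
Mutual best responses: (Highway, Tunnel); (Tunnel, Bridge).

Pure-strategy Nash equilibria: (Highway, Tunnel) and (Tunnel, Bridge)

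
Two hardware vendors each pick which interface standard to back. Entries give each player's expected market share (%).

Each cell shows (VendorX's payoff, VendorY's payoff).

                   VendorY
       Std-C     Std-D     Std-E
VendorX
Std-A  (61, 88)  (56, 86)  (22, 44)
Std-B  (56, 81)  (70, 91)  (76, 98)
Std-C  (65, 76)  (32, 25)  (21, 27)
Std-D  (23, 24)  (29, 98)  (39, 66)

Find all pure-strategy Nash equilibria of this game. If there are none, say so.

Pure-strategy Nash equilibria: (Std-B, Std-E); (Std-C, Std-C)

VendorX against Std-C: payoffs 61, 56, 65, 23 → best response Std-C.
VendorX against Std-D: payoffs 56, 70, 32, 29 → best response Std-B.
VendorX against Std-E: payoffs 22, 76, 21, 39 → best response Std-B.
VendorY against Std-A: payoffs 88, 86, 44 → best response Std-C.
VendorY against Std-B: payoffs 81, 91, 98 → best response Std-E.
VendorY against Std-C: payoffs 76, 25, 27 → best response Std-C.
VendorY against Std-D: payoffs 24, 98, 66 → best response Std-D.
Mutual best responses: (Std-B, Std-E); (Std-C, Std-C).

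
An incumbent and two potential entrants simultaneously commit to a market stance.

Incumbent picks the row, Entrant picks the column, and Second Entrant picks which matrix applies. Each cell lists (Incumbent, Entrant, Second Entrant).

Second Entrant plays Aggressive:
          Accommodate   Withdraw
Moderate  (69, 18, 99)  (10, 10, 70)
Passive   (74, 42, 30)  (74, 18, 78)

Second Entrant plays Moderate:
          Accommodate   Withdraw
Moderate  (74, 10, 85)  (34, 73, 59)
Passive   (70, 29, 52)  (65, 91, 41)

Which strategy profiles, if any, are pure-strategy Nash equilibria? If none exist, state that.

There is no pure-strategy Nash equilibrium.

Incumbent against (Accommodate, Aggressive): payoffs 69, 74 → best response Passive.
Incumbent against (Accommodate, Moderate): payoffs 74, 70 → best response Moderate.
Incumbent against (Withdraw, Aggressive): payoffs 10, 74 → best response Passive.
Incumbent against (Withdraw, Moderate): payoffs 34, 65 → best response Passive.
Entrant against (Moderate, Aggressive): payoffs 18, 10 → best response Accommodate.
Entrant against (Moderate, Moderate): payoffs 10, 73 → best response Withdraw.
Entrant against (Passive, Aggressive): payoffs 42, 18 → best response Accommodate.
Entrant against (Passive, Moderate): payoffs 29, 91 → best response Withdraw.
Second Entrant against (Moderate, Accommodate): payoffs 99, 85 → best response Aggressive.
Second Entrant against (Moderate, Withdraw): payoffs 70, 59 → best response Aggressive.
Second Entrant against (Passive, Accommodate): payoffs 30, 52 → best response Moderate.
Second Entrant against (Passive, Withdraw): payoffs 78, 41 → best response Aggressive.
No profile is a mutual best response for all players.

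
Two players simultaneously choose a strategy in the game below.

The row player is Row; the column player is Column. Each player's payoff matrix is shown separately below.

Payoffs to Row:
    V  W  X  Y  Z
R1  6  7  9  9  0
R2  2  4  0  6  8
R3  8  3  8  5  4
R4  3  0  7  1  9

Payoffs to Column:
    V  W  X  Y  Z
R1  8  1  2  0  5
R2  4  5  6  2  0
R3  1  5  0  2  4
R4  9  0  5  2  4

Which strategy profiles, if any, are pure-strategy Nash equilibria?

No pure-strategy Nash equilibrium.

For each player, find the best response to each opponent profile; mutual best responses are the pure NE.
Row against V: payoffs 6, 2, 8, 3 → best response R3.
Row against W: payoffs 7, 4, 3, 0 → best response R1.
Row against X: payoffs 9, 0, 8, 7 → best response R1.
Row against Y: payoffs 9, 6, 5, 1 → best response R1.
Row against Z: payoffs 0, 8, 4, 9 → best response R4.
Column against R1: payoffs 8, 1, 2, 0, 5 → best response V.
Column against R2: payoffs 4, 5, 6, 2, 0 → best response X.
Column against R3: payoffs 1, 5, 0, 2, 4 → best response W.
Column against R4: payoffs 9, 0, 5, 2, 4 → best response V.
No profile is a mutual best response for all players.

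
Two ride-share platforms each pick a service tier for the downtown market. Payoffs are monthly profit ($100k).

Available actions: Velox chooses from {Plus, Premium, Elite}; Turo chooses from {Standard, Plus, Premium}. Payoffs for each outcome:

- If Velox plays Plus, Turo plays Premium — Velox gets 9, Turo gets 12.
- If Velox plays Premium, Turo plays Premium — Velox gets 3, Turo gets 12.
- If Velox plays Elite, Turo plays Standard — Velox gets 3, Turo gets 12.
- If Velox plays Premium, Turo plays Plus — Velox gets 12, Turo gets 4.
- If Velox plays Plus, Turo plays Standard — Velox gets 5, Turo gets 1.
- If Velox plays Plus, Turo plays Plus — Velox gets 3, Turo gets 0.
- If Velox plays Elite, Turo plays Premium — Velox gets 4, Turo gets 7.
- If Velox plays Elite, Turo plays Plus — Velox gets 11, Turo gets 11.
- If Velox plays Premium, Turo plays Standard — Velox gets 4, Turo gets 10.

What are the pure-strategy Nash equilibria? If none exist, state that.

For each strategy profile, look for a profitable unilateral deviation.
(Plus, Standard): Turo can switch to Premium (1 → 12). Not NE.
(Plus, Plus): Velox can switch to Premium (3 → 12). Not NE.
(Plus, Premium): Velox gets 9, best alternative 4; Turo gets 12, best alternative 1. No profitable deviation — NE.
(Premium, Standard): Velox can switch to Plus (4 → 5). Not NE.
(Premium, Plus): Turo can switch to Standard (4 → 10). Not NE.
(Premium, Premium): Velox can switch to Plus (3 → 9). Not NE.
(Elite, Standard): Velox can switch to Plus (3 → 5). Not NE.
(The remaining 2 profiles each have a profitable deviation by the same check.)

Pure NE: (Plus, Premium)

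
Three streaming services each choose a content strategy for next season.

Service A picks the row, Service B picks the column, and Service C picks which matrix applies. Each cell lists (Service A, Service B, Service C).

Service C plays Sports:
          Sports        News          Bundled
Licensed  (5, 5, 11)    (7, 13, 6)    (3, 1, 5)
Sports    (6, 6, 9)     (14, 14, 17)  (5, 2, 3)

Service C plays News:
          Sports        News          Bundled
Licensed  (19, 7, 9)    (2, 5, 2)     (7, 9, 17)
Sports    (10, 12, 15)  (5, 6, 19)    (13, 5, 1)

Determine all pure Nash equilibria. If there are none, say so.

For each player, find the best response to each opponent profile; mutual best responses are the pure NE.
Service A against (Sports, Sports): payoffs 5, 6 → best response Sports.
Service A against (Sports, News): payoffs 19, 10 → best response Licensed.
Service A against (News, Sports): payoffs 7, 14 → best response Sports.
Service A against (News, News): payoffs 2, 5 → best response Sports.
Service A against (Bundled, Sports): payoffs 3, 5 → best response Sports.
Service A against (Bundled, News): payoffs 7, 13 → best response Sports.
Service B against (Licensed, Sports): payoffs 5, 13, 1 → best response News.
Service B against (Licensed, News): payoffs 7, 5, 9 → best response Bundled.
Service B against (Sports, Sports): payoffs 6, 14, 2 → best response News.
Service B against (Sports, News): payoffs 12, 6, 5 → best response Sports.
Service C against (Licensed, Sports): payoffs 11, 9 → best response Sports.
Service C against (Licensed, News): payoffs 6, 2 → best response Sports.
Service C against (Licensed, Bundled): payoffs 5, 17 → best response News.
Service C against (Sports, Sports): payoffs 9, 15 → best response News.
Service C against (Sports, News): payoffs 17, 19 → best response News.
Service C against (Sports, Bundled): payoffs 3, 1 → best response Sports.
No profile is a mutual best response for all players.

none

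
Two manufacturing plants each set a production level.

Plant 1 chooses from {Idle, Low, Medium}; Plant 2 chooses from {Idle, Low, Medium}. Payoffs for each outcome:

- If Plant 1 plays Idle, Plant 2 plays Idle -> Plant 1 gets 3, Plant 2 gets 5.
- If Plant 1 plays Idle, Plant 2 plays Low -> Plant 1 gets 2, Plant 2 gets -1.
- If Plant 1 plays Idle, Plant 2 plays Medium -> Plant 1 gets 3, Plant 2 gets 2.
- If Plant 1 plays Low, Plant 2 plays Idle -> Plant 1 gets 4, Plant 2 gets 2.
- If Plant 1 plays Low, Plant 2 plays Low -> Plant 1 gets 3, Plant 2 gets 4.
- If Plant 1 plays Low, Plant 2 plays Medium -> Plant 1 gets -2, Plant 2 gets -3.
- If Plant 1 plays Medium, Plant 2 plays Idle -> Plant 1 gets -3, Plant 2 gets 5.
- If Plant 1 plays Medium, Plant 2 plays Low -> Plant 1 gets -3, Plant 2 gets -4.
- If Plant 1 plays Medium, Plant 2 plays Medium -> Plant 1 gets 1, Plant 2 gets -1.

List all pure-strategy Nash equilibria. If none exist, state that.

Pure NE: (Low, Low)

(Idle, Idle): Plant 1 can switch to Low (3 → 4). Not NE.
(Idle, Low): Plant 1 can switch to Low (2 → 3). Not NE.
(Idle, Medium): Plant 2 can switch to Idle (2 → 5). Not NE.
(Low, Idle): Plant 2 can switch to Low (2 → 4). Not NE.
(Low, Low): Plant 1 gets 3, best alternative 2; Plant 2 gets 4, best alternative 2. No profitable deviation — NE.
(Low, Medium): Plant 1 can switch to Idle (-2 → 3). Not NE.
(Medium, Idle): Plant 1 can switch to Idle (-3 → 3). Not NE.
(The remaining 2 profiles each have a profitable deviation by the same check.)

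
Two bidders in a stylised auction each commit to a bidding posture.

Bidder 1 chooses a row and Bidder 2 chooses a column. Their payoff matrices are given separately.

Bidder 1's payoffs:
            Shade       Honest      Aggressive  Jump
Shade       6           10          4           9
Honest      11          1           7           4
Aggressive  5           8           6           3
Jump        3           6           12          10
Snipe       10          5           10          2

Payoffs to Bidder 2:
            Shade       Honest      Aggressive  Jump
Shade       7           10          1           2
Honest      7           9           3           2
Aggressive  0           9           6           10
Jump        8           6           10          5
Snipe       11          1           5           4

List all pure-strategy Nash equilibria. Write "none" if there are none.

Pure-strategy Nash equilibria: (Shade, Honest); (Jump, Aggressive)

Bidder 1 against Shade: payoffs 6, 11, 5, 3, 10 → best response Honest.
Bidder 1 against Honest: payoffs 10, 1, 8, 6, 5 → best response Shade.
Bidder 1 against Aggressive: payoffs 4, 7, 6, 12, 10 → best response Jump.
Bidder 1 against Jump: payoffs 9, 4, 3, 10, 2 → best response Jump.
Bidder 2 against Shade: payoffs 7, 10, 1, 2 → best response Honest.
Bidder 2 against Honest: payoffs 7, 9, 3, 2 → best response Honest.
Bidder 2 against Aggressive: payoffs 0, 9, 6, 10 → best response Jump.
Bidder 2 against Jump: payoffs 8, 6, 10, 5 → best response Aggressive.
Bidder 2 against Snipe: payoffs 11, 1, 5, 4 → best response Shade.
Mutual best responses: (Shade, Honest); (Jump, Aggressive).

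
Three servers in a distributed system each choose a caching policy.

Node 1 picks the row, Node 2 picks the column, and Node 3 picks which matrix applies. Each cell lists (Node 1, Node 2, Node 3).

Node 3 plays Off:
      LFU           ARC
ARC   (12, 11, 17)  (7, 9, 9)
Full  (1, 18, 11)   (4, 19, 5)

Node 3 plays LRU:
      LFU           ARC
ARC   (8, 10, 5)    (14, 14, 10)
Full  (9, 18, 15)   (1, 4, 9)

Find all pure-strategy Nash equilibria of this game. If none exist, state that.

The pure Nash equilibria are (ARC, LFU, Off), (ARC, ARC, LRU), (Full, LFU, LRU).

(ARC, LFU, Off): Node 1 gets 12, best alternative 1; Node 2 gets 11, best alternative 9; Node 3 gets 17, best alternative 5. No profitable deviation — NE.
(ARC, LFU, LRU): Node 1 can switch to Full (8 → 9). Not NE.
(ARC, ARC, Off): Node 2 can switch to LFU (9 → 11). Not NE.
(ARC, ARC, LRU): Node 1 gets 14, best alternative 1; Node 2 gets 14, best alternative 10; Node 3 gets 10, best alternative 9. No profitable deviation — NE.
(Full, LFU, Off): Node 1 can switch to ARC (1 → 12). Not NE.
(Full, LFU, LRU): Node 1 gets 9, best alternative 8; Node 2 gets 18, best alternative 4; Node 3 gets 15, best alternative 11. No profitable deviation — NE.
(Full, ARC, Off): Node 1 can switch to ARC (4 → 7). Not NE.
(Full, ARC, LRU): Node 1 can switch to ARC (1 → 14). Not NE.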